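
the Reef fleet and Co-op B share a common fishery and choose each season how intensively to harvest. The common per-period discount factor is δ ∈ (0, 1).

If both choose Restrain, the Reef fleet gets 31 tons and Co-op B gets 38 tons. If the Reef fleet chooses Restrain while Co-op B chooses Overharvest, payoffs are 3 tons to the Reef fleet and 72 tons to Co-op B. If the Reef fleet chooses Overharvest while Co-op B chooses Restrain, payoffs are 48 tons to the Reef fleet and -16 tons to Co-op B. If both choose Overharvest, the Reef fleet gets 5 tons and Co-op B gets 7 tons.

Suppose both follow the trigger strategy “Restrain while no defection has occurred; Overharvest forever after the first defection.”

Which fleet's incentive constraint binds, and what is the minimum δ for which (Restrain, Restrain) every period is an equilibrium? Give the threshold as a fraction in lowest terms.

Co-op B; δ ≥ 34/65

the Reef fleet's threshold: (48−31)/(48−5) = 17/43.
Co-op B's threshold: (72−38)/(72−7) = 34/65.
17/43 < 34/65, so Co-op B binds and δ* = 34/65.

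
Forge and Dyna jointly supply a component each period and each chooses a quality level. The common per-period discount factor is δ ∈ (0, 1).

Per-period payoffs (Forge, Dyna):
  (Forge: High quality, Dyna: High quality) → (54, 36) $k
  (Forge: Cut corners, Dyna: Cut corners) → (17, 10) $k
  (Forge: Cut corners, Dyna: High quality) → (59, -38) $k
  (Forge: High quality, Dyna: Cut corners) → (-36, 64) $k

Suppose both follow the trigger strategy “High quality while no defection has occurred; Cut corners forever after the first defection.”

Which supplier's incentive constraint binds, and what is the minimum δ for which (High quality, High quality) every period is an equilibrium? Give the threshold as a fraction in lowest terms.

Dyna; δ ≥ 14/27

For Forge: deviation gain 59−54 = 5, per-period punishment loss 54−17 = 37. IC gives δ ≥ 5/42.
For Dyna: gain 28, loss 26 per period, so δ ≥ 28/54 = 14/27.
The tighter constraint is Dyna's, so cooperation needs δ ≥ 14/27.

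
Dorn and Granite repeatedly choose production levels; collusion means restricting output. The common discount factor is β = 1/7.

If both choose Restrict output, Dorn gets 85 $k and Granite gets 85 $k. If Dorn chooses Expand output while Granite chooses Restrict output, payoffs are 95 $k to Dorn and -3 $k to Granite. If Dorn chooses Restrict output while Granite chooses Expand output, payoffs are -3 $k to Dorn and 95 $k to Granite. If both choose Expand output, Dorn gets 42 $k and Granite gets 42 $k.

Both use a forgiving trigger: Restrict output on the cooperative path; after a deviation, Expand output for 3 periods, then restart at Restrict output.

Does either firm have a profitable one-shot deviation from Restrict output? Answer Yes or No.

IC: β+…+β^3 ≥ (95−85)/(85−42) = 10/43.
At β = 1/7: partial sum = 0.1662 < 0.2326. Cooperation not sustainable.

Yes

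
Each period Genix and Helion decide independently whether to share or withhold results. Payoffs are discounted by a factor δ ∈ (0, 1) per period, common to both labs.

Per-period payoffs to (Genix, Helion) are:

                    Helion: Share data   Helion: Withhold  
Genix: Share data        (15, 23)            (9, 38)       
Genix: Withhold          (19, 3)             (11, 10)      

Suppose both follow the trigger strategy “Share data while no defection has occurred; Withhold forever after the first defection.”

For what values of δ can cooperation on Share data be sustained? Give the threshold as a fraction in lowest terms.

For Genix: deviation gain 19−15 = 4, per-period punishment loss 15−11 = 4. IC gives δ ≥ 4/8 = 1/2.
For Helion: gain 15, loss 13 per period, so δ ≥ 15/28.
The tighter constraint is Helion's, so cooperation needs δ ≥ 15/28.

15/28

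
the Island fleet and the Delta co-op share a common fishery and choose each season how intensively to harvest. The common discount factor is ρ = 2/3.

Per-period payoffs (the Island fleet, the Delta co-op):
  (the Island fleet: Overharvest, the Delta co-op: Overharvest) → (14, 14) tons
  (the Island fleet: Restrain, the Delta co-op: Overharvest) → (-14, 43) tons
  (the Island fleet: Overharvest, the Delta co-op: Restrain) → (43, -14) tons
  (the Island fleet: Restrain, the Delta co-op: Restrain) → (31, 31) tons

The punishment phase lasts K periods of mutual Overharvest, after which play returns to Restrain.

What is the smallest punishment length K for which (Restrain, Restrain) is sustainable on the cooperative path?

2

IC: ρ(1−ρ^K)/(1−ρ) ≥ (43−31)/(31−14) = 12/17.
With ρ = 2/3: need 1 − ρ^K ≥ 12/17·(1−2/3)/(2/3), i.e. ρ^K ≤ 0.6471.
Since (2/3)^1 = 0.6667 and (2/3)^2 = 0.4444, the smallest such K is 2.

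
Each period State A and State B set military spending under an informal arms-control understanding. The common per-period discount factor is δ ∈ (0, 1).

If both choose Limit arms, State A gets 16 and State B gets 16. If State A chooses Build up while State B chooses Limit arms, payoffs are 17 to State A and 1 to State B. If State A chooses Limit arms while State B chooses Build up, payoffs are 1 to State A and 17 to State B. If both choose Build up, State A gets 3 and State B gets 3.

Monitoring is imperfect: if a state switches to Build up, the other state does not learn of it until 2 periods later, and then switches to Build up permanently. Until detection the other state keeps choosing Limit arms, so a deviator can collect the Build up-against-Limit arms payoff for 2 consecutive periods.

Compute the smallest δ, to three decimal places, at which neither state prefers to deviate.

Deviating for the 2 undetected periods gains 17−16 = 1 per period over cooperation, then loses 16−3 = 13 per period forever once punishment starts.
Gain: 1(1 + δ + … + δ^1); loss: 13·δ^2/(1−δ).
No profitable deviation ⇔ 1(1−δ^2) ≤ 13·δ^2, i.e. δ^2 ≥ 1/(1+13) = 1/14.
Hence δ ≥ (1/14)^(1/2) ≈ 0.267.

0.267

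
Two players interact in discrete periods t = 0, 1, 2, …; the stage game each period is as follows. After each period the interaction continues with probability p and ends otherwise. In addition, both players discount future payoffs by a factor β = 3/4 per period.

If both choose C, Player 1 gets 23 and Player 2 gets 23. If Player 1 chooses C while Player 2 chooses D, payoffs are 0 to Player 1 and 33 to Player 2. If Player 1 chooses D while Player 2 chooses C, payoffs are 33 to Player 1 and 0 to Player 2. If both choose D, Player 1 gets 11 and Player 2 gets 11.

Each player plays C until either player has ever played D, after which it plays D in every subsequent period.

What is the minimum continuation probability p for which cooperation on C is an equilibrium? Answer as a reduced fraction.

Expected continuation weight on next period's payoff is β·p = 3/4·p, which plays the role of the discount factor.
Cooperation requires 3/4·p ≥ (33−23)/(33−11) = 5/11, hence p ≥ 20/33.

20/33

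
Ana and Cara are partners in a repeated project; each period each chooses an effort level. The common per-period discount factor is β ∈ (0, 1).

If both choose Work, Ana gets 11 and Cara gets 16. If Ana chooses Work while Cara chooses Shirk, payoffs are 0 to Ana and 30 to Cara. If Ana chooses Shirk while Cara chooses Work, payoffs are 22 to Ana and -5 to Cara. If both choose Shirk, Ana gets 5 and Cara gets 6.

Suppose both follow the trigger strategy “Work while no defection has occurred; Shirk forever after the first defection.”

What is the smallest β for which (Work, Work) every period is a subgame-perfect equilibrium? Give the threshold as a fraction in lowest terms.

11/17

Ana: cooperation gives 11 each period; deviation gives 22 once then 5 forever.
  11/(1−β) ≥ 22 + 5β/(1−β) ⇒ β ≥ 11/17.
Cara: cooperation gives 16 each period; deviation gives 30 once then 6 forever.
  β ≥ 14/24 = 7/12.
Both must hold, so the binding constraint is Ana's: β ≥ 11/17.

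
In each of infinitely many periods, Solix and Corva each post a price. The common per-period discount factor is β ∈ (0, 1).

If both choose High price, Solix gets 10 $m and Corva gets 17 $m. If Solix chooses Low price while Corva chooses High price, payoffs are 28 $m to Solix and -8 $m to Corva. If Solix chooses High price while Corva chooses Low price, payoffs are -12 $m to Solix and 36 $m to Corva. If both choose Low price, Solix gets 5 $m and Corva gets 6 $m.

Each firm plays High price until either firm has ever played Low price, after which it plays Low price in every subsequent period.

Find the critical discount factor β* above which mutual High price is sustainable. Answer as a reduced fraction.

For Solix: deviation gain 28−10 = 18, per-period punishment loss 10−5 = 5. IC gives β ≥ 18/23.
For Corva: gain 19, loss 11 per period, so β ≥ 19/30.
The tighter constraint is Solix's, so cooperation needs β ≥ 18/23.

18/23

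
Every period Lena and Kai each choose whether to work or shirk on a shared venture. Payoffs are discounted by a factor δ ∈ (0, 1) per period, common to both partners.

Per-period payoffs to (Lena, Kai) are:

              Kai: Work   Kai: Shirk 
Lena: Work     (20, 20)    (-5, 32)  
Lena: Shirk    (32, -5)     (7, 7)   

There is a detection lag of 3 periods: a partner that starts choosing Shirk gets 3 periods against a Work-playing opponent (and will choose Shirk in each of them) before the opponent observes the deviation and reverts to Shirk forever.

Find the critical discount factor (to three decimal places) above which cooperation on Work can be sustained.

0.783

A deviator earns 32 for 3 periods, then 7 forever; cooperating earns 20 forever. Multiplying the IC by (1−δ):
20 ≥ 32(1−δ^3) + 7δ^3, so 25·δ^3 ≥ 12 and δ^3 ≥ 12/25.
δ ≥ (12/25)^(1/3) ≈ 0.783.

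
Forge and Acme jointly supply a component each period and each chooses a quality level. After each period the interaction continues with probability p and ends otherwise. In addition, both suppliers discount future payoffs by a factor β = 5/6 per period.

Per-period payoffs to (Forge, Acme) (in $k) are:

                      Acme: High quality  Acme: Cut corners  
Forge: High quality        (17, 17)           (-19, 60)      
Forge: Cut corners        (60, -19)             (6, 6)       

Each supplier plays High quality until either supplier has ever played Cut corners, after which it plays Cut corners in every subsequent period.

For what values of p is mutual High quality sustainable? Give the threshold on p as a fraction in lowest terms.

43/45

With continuation probability p and discount β, the effective per-period discount factor is βp.
Grim-trigger IC: βp ≥ (60−17)/(60−6) = 43/54.
So p ≥ (43/54)/(5/6) = 43/45.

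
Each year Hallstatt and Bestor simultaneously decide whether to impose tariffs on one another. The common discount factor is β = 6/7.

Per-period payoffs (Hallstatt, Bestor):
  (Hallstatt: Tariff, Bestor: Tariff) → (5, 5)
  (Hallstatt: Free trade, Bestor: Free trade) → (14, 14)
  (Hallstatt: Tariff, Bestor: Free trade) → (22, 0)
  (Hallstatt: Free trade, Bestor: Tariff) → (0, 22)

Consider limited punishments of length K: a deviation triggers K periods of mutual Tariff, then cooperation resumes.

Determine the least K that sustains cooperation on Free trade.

2

IC: β(1−β^K)/(1−β) ≥ (22−14)/(14−5) = 8/9.
With β = 6/7: need 1 − β^K ≥ 8/9·(1−6/7)/(6/7), i.e. β^K ≤ 0.8519.
Since (6/7)^1 = 0.8571 and (6/7)^2 = 0.7347, the smallest such K is 2.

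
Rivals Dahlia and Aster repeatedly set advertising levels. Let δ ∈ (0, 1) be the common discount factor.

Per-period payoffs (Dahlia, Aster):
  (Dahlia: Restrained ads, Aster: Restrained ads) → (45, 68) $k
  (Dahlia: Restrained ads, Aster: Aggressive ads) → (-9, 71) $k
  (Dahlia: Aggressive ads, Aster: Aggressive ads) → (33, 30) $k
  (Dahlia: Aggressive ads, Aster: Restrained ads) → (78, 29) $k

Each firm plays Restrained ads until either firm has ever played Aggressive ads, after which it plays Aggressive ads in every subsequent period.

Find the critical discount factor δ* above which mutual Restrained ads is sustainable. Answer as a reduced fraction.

11/15

For Dahlia: deviation gain 78−45 = 33, per-period punishment loss 45−33 = 12. IC gives δ ≥ 33/45 = 11/15.
For Aster: gain 3, loss 38 per period, so δ ≥ 3/41.
The tighter constraint is Dahlia's, so cooperation needs δ ≥ 11/15.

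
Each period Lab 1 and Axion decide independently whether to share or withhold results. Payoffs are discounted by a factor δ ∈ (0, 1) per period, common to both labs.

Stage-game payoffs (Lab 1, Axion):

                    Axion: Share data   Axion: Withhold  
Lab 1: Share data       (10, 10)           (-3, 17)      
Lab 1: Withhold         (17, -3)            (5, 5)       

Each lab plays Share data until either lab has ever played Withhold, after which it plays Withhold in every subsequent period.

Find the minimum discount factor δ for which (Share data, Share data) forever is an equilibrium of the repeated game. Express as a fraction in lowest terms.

One-period gain from deviating is 17 − 10 = 7. The loss is 10 − 5 = 5 in every subsequent period, with present value 5·δ/(1−δ).
Deviation is unprofitable when 5·δ/(1−δ) ≥ 7, i.e. δ/(1−δ) ≥ 7/5.
Equivalently δ ≥ 7/(7+5) = 7/12.

7/12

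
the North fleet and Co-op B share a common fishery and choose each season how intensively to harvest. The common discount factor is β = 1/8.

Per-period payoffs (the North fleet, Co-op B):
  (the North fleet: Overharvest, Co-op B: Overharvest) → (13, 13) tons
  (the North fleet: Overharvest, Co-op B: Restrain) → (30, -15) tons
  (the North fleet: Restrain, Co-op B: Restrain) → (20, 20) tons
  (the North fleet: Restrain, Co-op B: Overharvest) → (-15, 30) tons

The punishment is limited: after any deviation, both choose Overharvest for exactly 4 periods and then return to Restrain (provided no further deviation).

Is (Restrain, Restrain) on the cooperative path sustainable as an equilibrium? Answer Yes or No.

No

Comparing payoff streams over the 5 periods until play realigns: cooperate → 20(1+β+…+β^4); deviate → 30 + 13(β+…+β^4).
Cooperation is sustained iff (20−13)(β+…+β^4) ≥ 30−20.
β+…+β^4 = 1/8·(1−(1/8)^4)/(1−1/8) = 0.1428, and (30−20)/(20−13) = 1.4286.
0.1428 < 1.4286, so cooperation is not sustainable.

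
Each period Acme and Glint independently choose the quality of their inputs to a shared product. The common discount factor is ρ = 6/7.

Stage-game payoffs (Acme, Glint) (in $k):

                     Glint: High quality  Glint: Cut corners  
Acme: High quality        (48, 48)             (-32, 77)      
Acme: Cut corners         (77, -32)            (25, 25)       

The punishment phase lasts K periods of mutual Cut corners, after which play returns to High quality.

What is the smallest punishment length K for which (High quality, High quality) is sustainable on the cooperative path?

IC: ρ(1−ρ^K)/(1−ρ) ≥ (77−48)/(48−25) = 29/23.
With ρ = 6/7: need 1 − ρ^K ≥ 29/23·(1−6/7)/(6/7), i.e. ρ^K ≤ 0.7899.
Since (6/7)^1 = 0.8571 and (6/7)^2 = 0.7347, the smallest such K is 2.

2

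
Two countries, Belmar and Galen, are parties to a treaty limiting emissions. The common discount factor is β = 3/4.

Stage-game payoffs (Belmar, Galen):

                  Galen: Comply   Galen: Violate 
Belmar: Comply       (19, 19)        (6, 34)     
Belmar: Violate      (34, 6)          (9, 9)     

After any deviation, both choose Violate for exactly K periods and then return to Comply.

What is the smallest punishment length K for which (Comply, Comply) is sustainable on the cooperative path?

3

No profitable deviation requires (19−9)(β+…+β^K) ≥ 34−19, i.e. β+…+β^K ≥ 3/2 ≈ 1.5000.
With β = 3/4, the partial sums are K=1: 0.7500, K=2: 1.3125, K=3: 1.7344.
K = 3 is the first length at which the sum reaches 1.5000.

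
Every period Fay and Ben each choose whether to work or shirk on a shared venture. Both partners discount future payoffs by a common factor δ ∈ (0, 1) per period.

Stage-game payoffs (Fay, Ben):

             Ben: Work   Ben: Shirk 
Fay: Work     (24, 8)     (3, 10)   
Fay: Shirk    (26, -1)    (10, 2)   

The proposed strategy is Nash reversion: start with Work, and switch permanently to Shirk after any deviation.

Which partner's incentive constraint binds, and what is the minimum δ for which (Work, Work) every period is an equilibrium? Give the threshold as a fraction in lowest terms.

Ben; δ ≥ 1/4

For Fay: deviation gain 26−24 = 2, per-period punishment loss 24−10 = 14. IC gives δ ≥ 2/16 = 1/8.
For Ben: gain 2, loss 6 per period, so δ ≥ 2/8 = 1/4.
The tighter constraint is Ben's, so cooperation needs δ ≥ 1/4.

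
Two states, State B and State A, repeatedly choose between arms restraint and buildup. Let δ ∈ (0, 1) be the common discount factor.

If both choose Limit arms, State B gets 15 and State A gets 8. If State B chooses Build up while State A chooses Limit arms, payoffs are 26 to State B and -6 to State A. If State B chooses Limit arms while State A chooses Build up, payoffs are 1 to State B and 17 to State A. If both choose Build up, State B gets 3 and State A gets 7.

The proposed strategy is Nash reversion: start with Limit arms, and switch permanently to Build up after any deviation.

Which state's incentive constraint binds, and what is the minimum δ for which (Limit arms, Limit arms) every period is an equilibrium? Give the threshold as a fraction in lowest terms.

State A; δ ≥ 9/10

For State B: deviation gain 26−15 = 11, per-period punishment loss 15−3 = 12. IC gives δ ≥ 11/23.
For State A: gain 9, loss 1 per period, so δ ≥ 9/10.
The tighter constraint is State A's, so cooperation needs δ ≥ 9/10.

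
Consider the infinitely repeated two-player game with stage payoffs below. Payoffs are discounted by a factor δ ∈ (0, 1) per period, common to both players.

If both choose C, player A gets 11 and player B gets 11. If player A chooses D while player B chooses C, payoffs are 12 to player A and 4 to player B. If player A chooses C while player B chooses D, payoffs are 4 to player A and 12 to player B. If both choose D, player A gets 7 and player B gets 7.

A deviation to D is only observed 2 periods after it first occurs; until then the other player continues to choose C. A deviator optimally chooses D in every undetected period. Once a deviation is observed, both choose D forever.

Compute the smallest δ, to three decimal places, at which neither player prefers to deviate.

A deviator earns 12 for 2 periods, then 7 forever; cooperating earns 11 forever. Multiplying the IC by (1−δ):
11 ≥ 12(1−δ^2) + 7δ^2, so 5·δ^2 ≥ 1 and δ^2 ≥ 1/5.
δ ≥ (1/5)^(1/2) ≈ 0.447.

0.447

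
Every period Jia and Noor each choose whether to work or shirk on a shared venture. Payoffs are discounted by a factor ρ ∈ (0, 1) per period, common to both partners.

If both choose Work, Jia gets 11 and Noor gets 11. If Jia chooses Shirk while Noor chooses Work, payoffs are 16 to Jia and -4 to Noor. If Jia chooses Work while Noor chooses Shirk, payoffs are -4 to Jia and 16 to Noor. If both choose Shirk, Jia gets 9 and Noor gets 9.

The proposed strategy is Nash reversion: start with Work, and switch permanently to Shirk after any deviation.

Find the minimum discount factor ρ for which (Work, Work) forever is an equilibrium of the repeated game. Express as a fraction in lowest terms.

Cooperation forever yields 11 each period: 11/(1−ρ).
Deviating yields 16 once, then 9 forever: 16 + 9ρ/(1−ρ).
No profitable deviation requires 11/(1−ρ) ≥ 16 + 9ρ/(1−ρ).
Multiplying by (1−ρ): 11 ≥ 16(1−ρ) + 9ρ = 16 − 7ρ.
So 7ρ ≥ 5, i.e. ρ ≥ 5/7.

5/7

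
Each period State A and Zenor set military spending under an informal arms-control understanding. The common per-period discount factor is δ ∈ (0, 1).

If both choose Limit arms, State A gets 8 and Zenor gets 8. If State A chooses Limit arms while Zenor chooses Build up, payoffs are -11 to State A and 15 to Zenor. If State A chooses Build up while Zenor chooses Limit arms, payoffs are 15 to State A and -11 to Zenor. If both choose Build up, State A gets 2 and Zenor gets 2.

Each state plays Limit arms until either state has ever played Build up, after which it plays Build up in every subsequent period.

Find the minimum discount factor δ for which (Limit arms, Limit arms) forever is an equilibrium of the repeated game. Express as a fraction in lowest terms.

Cooperation forever yields 8 each period: 8/(1−δ).
Deviating yields 15 once, then 2 forever: 15 + 2δ/(1−δ).
No profitable deviation requires 8/(1−δ) ≥ 15 + 2δ/(1−δ).
Multiplying by (1−δ): 8 ≥ 15(1−δ) + 2δ = 15 − 13δ.
So 13δ ≥ 7, i.e. δ ≥ 7/13.

7/13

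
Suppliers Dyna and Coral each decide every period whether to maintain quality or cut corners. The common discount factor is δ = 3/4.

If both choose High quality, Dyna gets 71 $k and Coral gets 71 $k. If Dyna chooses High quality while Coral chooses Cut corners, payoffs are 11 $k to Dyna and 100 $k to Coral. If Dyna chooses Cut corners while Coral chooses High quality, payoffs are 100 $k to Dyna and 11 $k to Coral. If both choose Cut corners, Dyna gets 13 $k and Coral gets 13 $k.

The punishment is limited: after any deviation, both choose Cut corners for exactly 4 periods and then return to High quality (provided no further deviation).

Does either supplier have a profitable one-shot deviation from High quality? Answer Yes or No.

A one-shot deviation gives 100 now, then 13 for 4 periods, then back to 71.
Gain from deviating: (100−71) today; loss: (71−13) in each of the next 4 periods.
No-deviation condition: (71−13)(δ+…+δ^4) ≥ 100−71, i.e. δ+…+δ^4 ≥ 1/2.
At δ = 3/4: δ+…+δ^4 = 2.0508 ≥ 0.5000.
So cooperation is sustainable.

No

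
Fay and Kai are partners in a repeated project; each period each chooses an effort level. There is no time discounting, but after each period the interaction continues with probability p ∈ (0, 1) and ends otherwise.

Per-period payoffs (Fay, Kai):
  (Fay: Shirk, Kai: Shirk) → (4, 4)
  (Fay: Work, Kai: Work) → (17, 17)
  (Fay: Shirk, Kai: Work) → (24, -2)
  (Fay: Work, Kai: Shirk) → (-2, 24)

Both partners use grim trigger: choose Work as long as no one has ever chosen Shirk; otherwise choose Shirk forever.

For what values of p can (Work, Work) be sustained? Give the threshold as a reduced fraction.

Expected cooperation value is 17 + p·17 + p²·17 + … = 17/(1−p); deviation gives 24 + p·4/(1−p).
17 ≥ 24(1−p) + 4p ⇒ 20p ≥ 7 ⇒ p ≥ 7/20.

7/20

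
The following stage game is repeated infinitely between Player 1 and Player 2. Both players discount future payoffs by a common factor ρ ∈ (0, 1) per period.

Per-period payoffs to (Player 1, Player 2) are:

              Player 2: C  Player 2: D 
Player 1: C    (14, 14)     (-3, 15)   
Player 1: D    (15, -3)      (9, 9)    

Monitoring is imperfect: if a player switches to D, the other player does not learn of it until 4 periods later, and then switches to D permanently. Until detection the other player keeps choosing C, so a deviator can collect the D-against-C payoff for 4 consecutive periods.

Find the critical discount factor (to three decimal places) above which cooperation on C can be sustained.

0.639

The best deviation is to choose D for all 4 undetected periods, earning 15 each, then 9 forever once detected.
Deviation value: 15(1−ρ^4)/(1−ρ) + 9ρ^4/(1−ρ); cooperation value: 14/(1−ρ).
IC: 14 ≥ 15(1−ρ^4) + 9ρ^4 = 15 − 6ρ^4.
So ρ^4 ≥ 1/6, giving ρ ≥ (1/6)^(1/4) ≈ 0.639.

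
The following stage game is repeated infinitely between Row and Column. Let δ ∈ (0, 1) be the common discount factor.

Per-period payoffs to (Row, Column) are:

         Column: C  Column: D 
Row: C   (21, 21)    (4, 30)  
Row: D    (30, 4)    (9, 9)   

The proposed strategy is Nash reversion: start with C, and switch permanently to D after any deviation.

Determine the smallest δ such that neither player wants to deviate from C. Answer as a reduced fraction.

Under grim trigger the critical discount factor is (T−C)/(T−P) with T = 30, C = 21, P = 9.
δ* = (30−21)/(30−9) = 9/21 = 3/7.

3/7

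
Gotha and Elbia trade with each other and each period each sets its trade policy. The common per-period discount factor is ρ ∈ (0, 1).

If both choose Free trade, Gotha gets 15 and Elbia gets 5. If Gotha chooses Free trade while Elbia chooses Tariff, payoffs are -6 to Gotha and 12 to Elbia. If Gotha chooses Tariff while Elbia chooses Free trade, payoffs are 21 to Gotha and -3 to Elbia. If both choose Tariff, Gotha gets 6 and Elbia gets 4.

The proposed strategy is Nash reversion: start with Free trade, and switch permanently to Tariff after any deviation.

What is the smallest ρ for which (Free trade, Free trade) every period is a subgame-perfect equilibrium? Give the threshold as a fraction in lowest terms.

For Gotha: deviation gain 21−15 = 6, per-period punishment loss 15−6 = 9. IC gives ρ ≥ 6/15 = 2/5.
For Elbia: gain 7, loss 1 per period, so ρ ≥ 7/8.
The tighter constraint is Elbia's, so cooperation needs ρ ≥ 7/8.

7/8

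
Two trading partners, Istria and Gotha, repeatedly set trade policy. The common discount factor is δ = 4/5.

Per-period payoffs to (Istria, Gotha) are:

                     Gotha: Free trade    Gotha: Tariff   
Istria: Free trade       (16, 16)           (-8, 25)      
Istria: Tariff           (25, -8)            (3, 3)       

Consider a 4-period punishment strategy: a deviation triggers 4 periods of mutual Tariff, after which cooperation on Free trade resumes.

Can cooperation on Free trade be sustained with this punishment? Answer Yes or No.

Comparing payoff streams over the 5 periods until play realigns: cooperate → 16(1+δ+…+δ^4); deviate → 25 + 3(δ+…+δ^4).
Cooperation is sustained iff (16−3)(δ+…+δ^4) ≥ 25−16.
δ+…+δ^4 = 4/5·(1−(4/5)^4)/(1−4/5) = 2.3616, and (25−16)/(16−3) = 0.6923.
2.3616 ≥ 0.6923, so cooperation is sustainable.

Yes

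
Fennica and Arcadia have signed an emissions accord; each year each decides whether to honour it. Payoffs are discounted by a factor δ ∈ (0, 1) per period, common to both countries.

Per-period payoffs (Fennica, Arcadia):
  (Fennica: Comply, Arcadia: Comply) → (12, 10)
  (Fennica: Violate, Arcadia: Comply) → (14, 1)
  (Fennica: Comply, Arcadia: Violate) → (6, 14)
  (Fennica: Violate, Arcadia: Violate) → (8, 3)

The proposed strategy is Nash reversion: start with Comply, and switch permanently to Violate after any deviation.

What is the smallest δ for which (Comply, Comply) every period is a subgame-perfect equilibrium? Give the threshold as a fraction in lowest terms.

4/11

Fennica's threshold: (14−12)/(14−8) = 1/3.
Arcadia's threshold: (14−10)/(14−3) = 4/11.
1/3 < 4/11, so Arcadia binds and δ* = 4/11.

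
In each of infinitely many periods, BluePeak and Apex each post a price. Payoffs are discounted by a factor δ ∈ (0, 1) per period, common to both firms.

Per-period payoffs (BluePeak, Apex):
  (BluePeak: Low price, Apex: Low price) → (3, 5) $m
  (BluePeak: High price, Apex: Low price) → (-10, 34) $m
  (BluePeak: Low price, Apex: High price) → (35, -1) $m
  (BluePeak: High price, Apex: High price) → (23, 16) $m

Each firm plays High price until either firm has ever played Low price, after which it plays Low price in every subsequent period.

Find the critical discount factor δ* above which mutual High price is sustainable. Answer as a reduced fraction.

BluePeak: cooperation gives 23 each period; deviation gives 35 once then 3 forever.
  23/(1−δ) ≥ 35 + 3δ/(1−δ) ⇒ δ ≥ 12/32 = 3/8.
Apex: cooperation gives 16 each period; deviation gives 34 once then 5 forever.
  δ ≥ 18/29.
Both must hold, so the binding constraint is Apex's: δ ≥ 18/29.

18/29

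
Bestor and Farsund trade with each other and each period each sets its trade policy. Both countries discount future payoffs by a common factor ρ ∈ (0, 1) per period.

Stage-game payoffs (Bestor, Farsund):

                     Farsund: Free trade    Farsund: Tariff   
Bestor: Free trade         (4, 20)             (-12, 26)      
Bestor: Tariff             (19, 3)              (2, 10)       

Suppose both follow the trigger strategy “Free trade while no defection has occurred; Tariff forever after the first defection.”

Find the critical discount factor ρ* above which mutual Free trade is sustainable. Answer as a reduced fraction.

15/17

For Bestor: deviation gain 19−4 = 15, per-period punishment loss 4−2 = 2. IC gives ρ ≥ 15/17.
For Farsund: gain 6, loss 10 per period, so ρ ≥ 6/16 = 3/8.
The tighter constraint is Bestor's, so cooperation needs ρ ≥ 15/17.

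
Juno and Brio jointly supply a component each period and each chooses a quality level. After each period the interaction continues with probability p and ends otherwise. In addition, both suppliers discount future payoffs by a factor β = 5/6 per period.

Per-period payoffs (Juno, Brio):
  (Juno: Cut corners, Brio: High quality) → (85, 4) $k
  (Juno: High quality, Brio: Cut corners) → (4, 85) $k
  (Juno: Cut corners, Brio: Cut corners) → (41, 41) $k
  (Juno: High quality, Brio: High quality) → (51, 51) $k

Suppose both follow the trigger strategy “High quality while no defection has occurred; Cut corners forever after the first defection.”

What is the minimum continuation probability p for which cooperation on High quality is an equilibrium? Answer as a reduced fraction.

51/55

With continuation probability p and discount β, the effective per-period discount factor is βp.
Grim-trigger IC: βp ≥ (85−51)/(85−41) = 17/22.
So p ≥ (17/22)/(5/6) = 51/55.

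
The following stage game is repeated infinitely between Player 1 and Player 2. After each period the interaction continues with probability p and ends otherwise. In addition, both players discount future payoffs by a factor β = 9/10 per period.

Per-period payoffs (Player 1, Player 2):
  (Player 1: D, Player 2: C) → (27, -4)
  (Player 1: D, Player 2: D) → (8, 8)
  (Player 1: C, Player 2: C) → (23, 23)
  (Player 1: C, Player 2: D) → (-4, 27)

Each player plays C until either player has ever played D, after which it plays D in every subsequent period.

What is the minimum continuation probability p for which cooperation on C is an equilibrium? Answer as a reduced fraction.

Expected continuation weight on next period's payoff is β·p = 9/10·p, which plays the role of the discount factor.
Cooperation requires 9/10·p ≥ (27−23)/(27−8) = 4/19, hence p ≥ 40/171.

40/171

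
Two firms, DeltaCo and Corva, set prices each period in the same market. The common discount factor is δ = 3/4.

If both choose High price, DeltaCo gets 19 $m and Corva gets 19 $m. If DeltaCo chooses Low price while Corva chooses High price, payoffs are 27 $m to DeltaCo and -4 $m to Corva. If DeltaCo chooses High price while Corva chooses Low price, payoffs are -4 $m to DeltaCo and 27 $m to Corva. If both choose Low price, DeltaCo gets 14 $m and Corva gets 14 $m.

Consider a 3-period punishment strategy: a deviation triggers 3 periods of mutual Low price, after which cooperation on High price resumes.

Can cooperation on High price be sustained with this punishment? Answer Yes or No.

IC: δ+…+δ^3 ≥ (27−19)/(19−14) = 8/5.
At δ = 3/4: partial sum = 1.7344 ≥ 1.6000. Cooperation sustainable.

Yes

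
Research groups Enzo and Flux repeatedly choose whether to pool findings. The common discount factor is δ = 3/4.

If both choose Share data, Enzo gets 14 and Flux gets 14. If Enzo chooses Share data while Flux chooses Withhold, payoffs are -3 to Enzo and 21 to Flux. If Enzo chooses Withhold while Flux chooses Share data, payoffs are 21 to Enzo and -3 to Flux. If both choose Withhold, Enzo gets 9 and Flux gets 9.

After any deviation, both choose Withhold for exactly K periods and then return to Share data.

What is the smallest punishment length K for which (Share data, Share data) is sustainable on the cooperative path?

No profitable deviation requires (14−9)(δ+…+δ^K) ≥ 21−14, i.e. δ+…+δ^K ≥ 7/5 ≈ 1.4000.
With δ = 3/4, the partial sums are K=1: 0.7500, K=2: 1.3125, K=3: 1.7344.
K = 3 is the first length at which the sum reaches 1.4000.

3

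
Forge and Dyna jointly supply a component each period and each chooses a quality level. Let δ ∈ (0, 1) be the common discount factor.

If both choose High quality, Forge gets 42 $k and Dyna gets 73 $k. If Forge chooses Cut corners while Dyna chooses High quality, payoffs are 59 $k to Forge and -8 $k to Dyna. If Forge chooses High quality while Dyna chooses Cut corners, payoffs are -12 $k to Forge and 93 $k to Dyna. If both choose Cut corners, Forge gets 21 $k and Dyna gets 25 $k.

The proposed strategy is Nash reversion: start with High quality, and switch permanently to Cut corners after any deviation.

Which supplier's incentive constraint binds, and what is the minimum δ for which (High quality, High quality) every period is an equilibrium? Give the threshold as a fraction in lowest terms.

Forge: cooperation gives 42 each period; deviation gives 59 once then 21 forever.
  42/(1−δ) ≥ 59 + 21δ/(1−δ) ⇒ δ ≥ 17/38.
Dyna: cooperation gives 73 each period; deviation gives 93 once then 25 forever.
  δ ≥ 20/68 = 5/17.
Both must hold, so the binding constraint is Forge's: δ ≥ 17/38.

Forge; δ ≥ 17/38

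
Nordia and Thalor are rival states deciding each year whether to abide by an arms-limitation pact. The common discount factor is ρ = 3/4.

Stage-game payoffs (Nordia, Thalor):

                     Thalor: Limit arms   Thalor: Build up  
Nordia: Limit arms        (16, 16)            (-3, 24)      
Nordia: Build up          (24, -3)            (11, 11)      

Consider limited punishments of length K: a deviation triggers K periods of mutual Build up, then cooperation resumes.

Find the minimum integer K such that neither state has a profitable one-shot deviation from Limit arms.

No profitable deviation requires (16−11)(ρ+…+ρ^K) ≥ 24−16, i.e. ρ+…+ρ^K ≥ 8/5 ≈ 1.6000.
With ρ = 3/4, the partial sums are K=1: 0.7500, K=2: 1.3125, K=3: 1.7344.
K = 3 is the first length at which the sum reaches 1.6000.

3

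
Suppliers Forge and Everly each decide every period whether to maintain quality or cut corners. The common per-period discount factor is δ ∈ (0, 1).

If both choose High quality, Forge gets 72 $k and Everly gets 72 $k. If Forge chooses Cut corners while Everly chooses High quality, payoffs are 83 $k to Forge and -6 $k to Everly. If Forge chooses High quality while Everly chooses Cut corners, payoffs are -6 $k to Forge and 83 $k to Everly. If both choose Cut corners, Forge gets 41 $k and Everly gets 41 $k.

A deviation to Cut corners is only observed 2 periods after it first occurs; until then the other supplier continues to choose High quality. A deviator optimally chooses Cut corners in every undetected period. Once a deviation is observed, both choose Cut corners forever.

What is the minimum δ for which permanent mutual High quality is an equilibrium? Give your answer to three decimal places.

0.512

The best deviation is to choose Cut corners for all 2 undetected periods, earning 83 each, then 41 forever once detected.
Deviation value: 83(1−δ^2)/(1−δ) + 41δ^2/(1−δ); cooperation value: 72/(1−δ).
IC: 72 ≥ 83(1−δ^2) + 41δ^2 = 83 − 42δ^2.
So δ^2 ≥ 11/42, giving δ ≥ (11/42)^(1/2) ≈ 0.512.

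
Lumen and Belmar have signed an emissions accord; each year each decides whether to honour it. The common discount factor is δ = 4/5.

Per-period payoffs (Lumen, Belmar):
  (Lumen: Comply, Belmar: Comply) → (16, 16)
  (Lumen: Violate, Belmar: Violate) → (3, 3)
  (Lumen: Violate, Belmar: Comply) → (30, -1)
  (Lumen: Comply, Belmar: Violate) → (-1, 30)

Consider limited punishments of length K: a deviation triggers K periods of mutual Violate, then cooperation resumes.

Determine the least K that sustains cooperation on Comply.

2

Need Σ_{k=1}^{K} δ^k ≥ (30−16)/(16−3) = 1.0769 at δ = 4/5.
At K = 1 the sum is 0.8000 < 1.0769; at K = 2 it is 1.4400 ≥ 1.0769.
So the minimum punishment length is K = 2.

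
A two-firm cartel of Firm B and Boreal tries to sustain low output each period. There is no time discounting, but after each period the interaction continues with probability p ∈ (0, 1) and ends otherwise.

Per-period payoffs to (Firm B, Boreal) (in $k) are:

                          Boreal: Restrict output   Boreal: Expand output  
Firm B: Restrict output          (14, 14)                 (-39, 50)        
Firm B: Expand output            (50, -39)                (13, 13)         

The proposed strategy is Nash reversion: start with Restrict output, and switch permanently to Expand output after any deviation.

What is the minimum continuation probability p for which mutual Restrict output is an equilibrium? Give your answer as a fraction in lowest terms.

36/37

Expected cooperation value is 14 + p·14 + p²·14 + … = 14/(1−p); deviation gives 50 + p·13/(1−p).
14 ≥ 50(1−p) + 13p ⇒ 37p ≥ 36 ⇒ p ≥ 36/37.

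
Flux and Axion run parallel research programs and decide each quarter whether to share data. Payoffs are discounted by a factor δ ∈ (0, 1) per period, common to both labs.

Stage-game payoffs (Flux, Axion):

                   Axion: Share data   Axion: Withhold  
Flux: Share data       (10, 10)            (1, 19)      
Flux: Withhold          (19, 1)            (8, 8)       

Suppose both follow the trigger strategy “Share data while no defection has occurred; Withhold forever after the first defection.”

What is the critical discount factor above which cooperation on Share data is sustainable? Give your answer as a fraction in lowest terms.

9/11

Under grim trigger the critical discount factor is (T−C)/(T−P) with T = 19, C = 10, P = 8.
δ* = (19−10)/(19−8) = 9/11.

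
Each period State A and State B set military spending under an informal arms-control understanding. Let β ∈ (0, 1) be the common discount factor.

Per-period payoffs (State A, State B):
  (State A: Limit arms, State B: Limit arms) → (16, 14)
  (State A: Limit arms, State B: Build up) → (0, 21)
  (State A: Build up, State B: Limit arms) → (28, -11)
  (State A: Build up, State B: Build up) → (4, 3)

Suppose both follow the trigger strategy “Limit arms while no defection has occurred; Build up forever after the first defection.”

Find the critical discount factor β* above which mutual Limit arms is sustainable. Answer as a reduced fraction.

State A's threshold: (28−16)/(28−4) = 1/2.
State B's threshold: (21−14)/(21−3) = 7/18.
1/2 > 7/18, so State A binds and β* = 1/2.

1/2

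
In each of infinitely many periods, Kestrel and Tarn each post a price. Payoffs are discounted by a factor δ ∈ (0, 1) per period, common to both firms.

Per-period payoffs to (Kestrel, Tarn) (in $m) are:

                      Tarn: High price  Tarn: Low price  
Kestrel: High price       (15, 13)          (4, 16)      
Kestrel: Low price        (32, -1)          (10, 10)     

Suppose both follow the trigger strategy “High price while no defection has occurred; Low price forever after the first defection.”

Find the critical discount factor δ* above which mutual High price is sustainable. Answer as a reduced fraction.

17/22

Kestrel: cooperation gives 15 each period; deviation gives 32 once then 10 forever.
  15/(1−δ) ≥ 32 + 10δ/(1−δ) ⇒ δ ≥ 17/22.
Tarn: cooperation gives 13 each period; deviation gives 16 once then 10 forever.
  δ ≥ 3/6 = 1/2.
Both must hold, so the binding constraint is Kestrel's: δ ≥ 17/22.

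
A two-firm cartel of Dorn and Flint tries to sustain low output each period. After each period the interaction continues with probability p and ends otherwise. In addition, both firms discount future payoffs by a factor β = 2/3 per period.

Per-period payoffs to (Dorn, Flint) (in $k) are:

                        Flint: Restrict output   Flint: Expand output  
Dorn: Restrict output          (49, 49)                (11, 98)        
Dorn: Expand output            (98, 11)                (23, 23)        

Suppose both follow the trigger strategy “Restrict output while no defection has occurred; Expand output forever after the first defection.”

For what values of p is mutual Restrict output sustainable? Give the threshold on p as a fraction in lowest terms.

49/50

Expected continuation weight on next period's payoff is β·p = 2/3·p, which plays the role of the discount factor.
Cooperation requires 2/3·p ≥ (98−49)/(98−23) = 49/75, hence p ≥ 49/50.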